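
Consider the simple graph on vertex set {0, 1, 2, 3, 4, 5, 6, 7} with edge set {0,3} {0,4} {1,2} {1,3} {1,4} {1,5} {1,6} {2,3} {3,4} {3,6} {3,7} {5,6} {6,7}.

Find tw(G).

A width-2 tree decomposition is:
Bags: B1 = {1, 3, 4}  B2 = {0, 3, 4}  B3 = {1, 3, 6}  B4 = {1, 5, 6}  B5 = {1, 2, 3}  B6 = {3, 6, 7}
Tree: B1–B2, B1–B3, B3–B4, B3–B5, B3–B6
Each bag holds 3 vertices, so the decomposition has width 2, which upper-bounds the treewidth. Conversely, {0, 3, 4} is a clique of size 3, and the vertices of any clique must share a bag in every tree decomposition; so some bag has ≥ 3 vertices and tw(G) ≥ 2. Combining the bounds, tw(G) = 2.

2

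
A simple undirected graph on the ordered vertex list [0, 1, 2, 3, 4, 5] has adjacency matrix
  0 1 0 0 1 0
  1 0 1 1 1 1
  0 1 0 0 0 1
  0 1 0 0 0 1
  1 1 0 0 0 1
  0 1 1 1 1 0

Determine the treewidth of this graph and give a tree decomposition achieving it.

The largest bag has 3 vertices, giving width 2; this decomposition certifies tw(G) ≤ 2. For the lower bound, the 3 vertices {0, 1, 4} are pairwise adjacent, and any tree decomposition puts a clique entirely inside one bag — forcing width ≥ 2. Therefore the treewidth is 2.

Treewidth 2.
Bags: B1 = {1, 2, 5}  B2 = {1, 4, 5}  B3 = {0, 1, 4}  B4 = {1, 3, 5}
Tree: B1–B2, B2–B3, B2–B4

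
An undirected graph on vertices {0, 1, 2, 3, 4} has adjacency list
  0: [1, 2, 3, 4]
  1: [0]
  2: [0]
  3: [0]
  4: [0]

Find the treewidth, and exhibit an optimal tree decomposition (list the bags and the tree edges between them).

The largest bag has 2 vertices, giving width 1; this decomposition certifies tw(G) ≤ 1. Since G has at least one edge (e.g. 1–0), it is not an edgeless graph, so tw(G) ≥ 1. The upper and lower bounds meet at 1, so that is the treewidth.

Treewidth 1.
One optimal decomposition is:
Bags: B1 = {0, 1}  B2 = {0, 3}  B3 = {0, 4}  B4 = {0, 2}
Tree: B1–B2, B1–B3, B3–B4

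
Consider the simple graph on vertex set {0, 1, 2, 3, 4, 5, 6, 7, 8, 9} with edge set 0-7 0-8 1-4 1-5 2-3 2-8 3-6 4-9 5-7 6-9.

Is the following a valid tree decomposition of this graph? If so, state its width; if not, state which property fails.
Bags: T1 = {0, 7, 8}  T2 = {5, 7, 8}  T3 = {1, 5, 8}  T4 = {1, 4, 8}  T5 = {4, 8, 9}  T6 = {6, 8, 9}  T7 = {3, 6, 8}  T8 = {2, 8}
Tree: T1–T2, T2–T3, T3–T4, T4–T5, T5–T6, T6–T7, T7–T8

No — edge (3,2) lies in no bag.

A tree decomposition must satisfy three properties: every vertex lies in some bag; for every edge, both endpoints lie together in some bag; and for every vertex, the bags containing it form a connected subtree. Here edge (3,2) lies in no bag, so the decomposition is invalid.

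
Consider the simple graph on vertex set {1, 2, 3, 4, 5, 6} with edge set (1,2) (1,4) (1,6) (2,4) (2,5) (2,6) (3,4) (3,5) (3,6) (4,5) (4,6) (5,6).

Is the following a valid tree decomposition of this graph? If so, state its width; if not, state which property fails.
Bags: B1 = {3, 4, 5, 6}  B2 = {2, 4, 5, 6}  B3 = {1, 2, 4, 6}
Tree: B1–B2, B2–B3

Yes; width 3.

Vertex coverage: the bags together contain {1, 2, 3, 4, 5, 6}, the full vertex set. Edge coverage: each edge of G has both endpoints in at least one bag. Running intersection: for every vertex, the bags containing it form a connected subtree. All three properties hold, so this is a valid tree decomposition of width max|bag| − 1 = 3, and hence tw(G) ≤ 3.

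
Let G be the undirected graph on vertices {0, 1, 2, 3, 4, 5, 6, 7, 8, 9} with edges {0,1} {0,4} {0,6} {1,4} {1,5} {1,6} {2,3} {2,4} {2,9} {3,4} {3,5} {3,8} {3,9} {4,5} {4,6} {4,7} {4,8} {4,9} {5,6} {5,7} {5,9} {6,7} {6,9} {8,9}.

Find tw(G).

A width-3 tree decomposition is:
Bags: B1 = {2, 3, 4, 9}  B2 = {3, 4, 5, 9}  B3 = {4, 5, 6, 9}  B4 = {4, 5, 6, 7}  B5 = {1, 4, 5, 6}  B6 = {3, 4, 8, 9}  B7 = {0, 1, 4, 6}
Tree: B1–B2, B2–B3, B3–B4, B3–B5, B1–B6, B5–B7
Every bag has size at most 4, so the width is 4 − 1 = 3 and tw(G) ≤ 3. On the other hand G contains the 4-clique {0, 1, 4, 6}. A clique must lie in a single bag of any decomposition, so no decomposition can have width below 3. The upper and lower bounds meet at 3, so that is the treewidth.

3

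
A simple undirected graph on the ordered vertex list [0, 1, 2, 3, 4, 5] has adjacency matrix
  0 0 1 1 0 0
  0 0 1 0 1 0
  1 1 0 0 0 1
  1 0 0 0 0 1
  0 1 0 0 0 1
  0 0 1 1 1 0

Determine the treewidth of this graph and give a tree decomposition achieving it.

Treewidth 2.
One optimal decomposition is:
Bags: B1 = {1, 2, 4}  B2 = {2, 4, 5}  B3 = {0, 2, 5}  B4 = {0, 3, 5}
Tree: B1–B2, B2–B3, B3–B4

The largest bag has 3 vertices, giving width 2; this decomposition certifies tw(G) ≤ 2. For the lower bound, G contains the cycle 1–4–5–2–1, so G is not a forest; only forests have treewidth ≤ 1, hence tw(G) ≥ 2. Hence tw(G) = 2 exactly.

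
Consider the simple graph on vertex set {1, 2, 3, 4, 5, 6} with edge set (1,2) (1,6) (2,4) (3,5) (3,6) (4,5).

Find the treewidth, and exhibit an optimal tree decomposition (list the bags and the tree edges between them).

Every bag has size at most 3, so the width is 3 − 1 = 2 and tw(G) ≤ 2. The edges 5–4–2–1–6–3–5 form a cycle, so G is not a tree and its treewidth is at least 2. Combining the bounds, tw(G) = 2.

Treewidth 2.
One optimal decomposition is:
Bags: B1 = {2, 4, 5}  B2 = {1, 2, 5}  B3 = {1, 5, 6}  B4 = {3, 5, 6}
Tree: B1–B2, B2–B3, B3–B4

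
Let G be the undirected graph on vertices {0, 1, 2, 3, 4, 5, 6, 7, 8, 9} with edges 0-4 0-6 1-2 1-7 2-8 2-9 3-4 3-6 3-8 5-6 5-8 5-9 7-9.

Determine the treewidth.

A width-2 tree decomposition is:
Bags: B1 = {0, 4, 6}  B2 = {3, 4, 6}  B3 = {3, 5, 6}  B4 = {3, 5, 8}  B5 = {5, 8, 9}  B6 = {2, 8, 9}  B7 = {2, 7, 9}  B8 = {1, 2, 7}
Tree: B1–B2, B2–B3, B3–B4, B4–B5, B5–B6, B6–B7, B7–B8
Every bag has size at most 3, so the width is 3 − 1 = 2 and tw(G) ≤ 2. The edges 0–4–3–6–0 form a cycle, so G is not a tree and its treewidth is at least 2. Combining the bounds, tw(G) = 2.

2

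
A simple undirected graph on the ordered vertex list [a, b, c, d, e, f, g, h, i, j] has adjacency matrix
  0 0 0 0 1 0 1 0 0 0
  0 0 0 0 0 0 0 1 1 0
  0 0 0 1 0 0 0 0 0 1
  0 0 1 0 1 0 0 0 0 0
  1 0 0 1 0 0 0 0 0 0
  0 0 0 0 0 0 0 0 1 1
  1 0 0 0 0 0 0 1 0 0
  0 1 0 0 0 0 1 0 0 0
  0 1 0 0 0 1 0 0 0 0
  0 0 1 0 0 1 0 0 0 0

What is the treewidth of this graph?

2

A width-2 tree decomposition is:
Bags: B1 = {b, f, i}  B2 = {b, f, h}  B3 = {f, g, h}  B4 = {a, f, g}  B5 = {a, e, f}  B6 = {d, e, f}  B7 = {c, d, f}  B8 = {c, f, j}
Tree: B1–B2, B2–B3, B3–B4, B4–B5, B5–B6, B6–B7, B7–B8
Every bag has size at most 3, so the width is 3 − 1 = 2 and tw(G) ≤ 2. For the lower bound, G contains the cycle f–i–b–h–g–a–e–d–c–j–f, so G is not a forest; only forests have treewidth ≤ 1, hence tw(G) ≥ 2. Therefore the treewidth is 2.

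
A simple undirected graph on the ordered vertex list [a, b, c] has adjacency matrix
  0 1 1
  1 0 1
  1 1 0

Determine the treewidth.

2

A width-2 tree decomposition is:
Bags: B1 = {a, b, c}
Tree: (single bag)
A single bag containing all 3 vertices is trivially a valid decomposition of width 2. For the lower bound, the 3 vertices {a, b, c} are pairwise adjacent, and any tree decomposition puts a clique entirely inside one bag — forcing width ≥ 2. The upper and lower bounds meet at 2, so that is the treewidth.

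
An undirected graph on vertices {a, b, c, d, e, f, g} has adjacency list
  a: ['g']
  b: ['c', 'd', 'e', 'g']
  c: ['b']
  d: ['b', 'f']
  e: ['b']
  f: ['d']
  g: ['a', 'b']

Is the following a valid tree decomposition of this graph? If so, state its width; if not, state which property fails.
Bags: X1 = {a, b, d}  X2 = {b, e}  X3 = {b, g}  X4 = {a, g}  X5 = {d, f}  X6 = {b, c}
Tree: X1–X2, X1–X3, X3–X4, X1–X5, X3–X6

A tree decomposition must satisfy three properties: every vertex lies in some bag; for every edge, both endpoints lie together in some bag; and for every vertex, the bags containing it form a connected subtree. Here bags containing vertex a are not connected in the tree, so the decomposition is invalid.

No — bags containing vertex a are not connected in the tree.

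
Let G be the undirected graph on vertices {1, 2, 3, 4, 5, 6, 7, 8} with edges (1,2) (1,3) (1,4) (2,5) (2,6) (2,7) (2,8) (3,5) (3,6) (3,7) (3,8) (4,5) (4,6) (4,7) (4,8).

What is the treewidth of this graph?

A width-3 tree decomposition is:
Bags: B1 = {2, 3, 4, 6}  B2 = {2, 3, 4, 8}  B3 = {2, 3, 4, 7}  B4 = {1, 2, 3, 4}  B5 = {2, 3, 4, 5}
Tree: B1–B2, B2–B3, B3–B4, B4–B5
Each bag holds 4 vertices, so the decomposition has width 3, which upper-bounds the treewidth. For the lower bound: the 4 vertex sets {4,6}, {2,8}, {3}, {7} are disjoint, each induces a connected subgraph, and every pair is joined by at least one edge of G. Contracting each set to a single vertex therefore yields K_{4} as a minor, and since treewidth is minor-monotone, tw(G) ≥ tw(K_{4}) = 3. Hence tw(G) = 3 exactly.

3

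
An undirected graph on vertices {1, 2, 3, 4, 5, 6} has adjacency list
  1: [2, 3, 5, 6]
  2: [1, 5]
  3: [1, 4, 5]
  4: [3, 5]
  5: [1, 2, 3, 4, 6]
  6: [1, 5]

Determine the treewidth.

2

A width-2 tree decomposition is:
Bags: B1 = {1, 5, 6}  B2 = {1, 3, 5}  B3 = {1, 2, 5}  B4 = {3, 4, 5}
Tree: B1–B2, B2–B3, B2–B4
Each bag holds 3 vertices, so the decomposition has width 2, which upper-bounds the treewidth. On the other hand G contains the 3-clique {1, 2, 5}. A clique must lie in a single bag of any decomposition, so no decomposition can have width below 2. Combining the bounds, tw(G) = 2.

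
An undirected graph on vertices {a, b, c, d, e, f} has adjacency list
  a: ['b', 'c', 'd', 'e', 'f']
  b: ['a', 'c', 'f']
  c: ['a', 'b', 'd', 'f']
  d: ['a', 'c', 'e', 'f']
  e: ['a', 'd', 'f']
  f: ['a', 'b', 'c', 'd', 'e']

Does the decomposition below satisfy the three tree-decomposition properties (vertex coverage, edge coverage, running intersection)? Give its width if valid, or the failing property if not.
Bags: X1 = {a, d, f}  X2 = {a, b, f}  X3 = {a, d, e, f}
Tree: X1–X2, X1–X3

A tree decomposition must satisfy three properties: every vertex lies in some bag; for every edge, both endpoints lie together in some bag; and for every vertex, the bags containing it form a connected subtree. Here vertex c appears in no bag, so the decomposition is invalid.

No — vertex c appears in no bag.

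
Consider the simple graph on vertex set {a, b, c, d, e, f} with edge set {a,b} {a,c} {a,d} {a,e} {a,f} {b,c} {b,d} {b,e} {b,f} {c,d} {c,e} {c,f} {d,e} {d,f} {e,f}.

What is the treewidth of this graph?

A width-5 tree decomposition is:
Bags: B1 = {a, b, c, d, e, f}
Tree: (single bag)
With just one bag of size 6, the width is 6 − 1 = 5, so tw(G) ≤ 5. On the other hand G contains the 6-clique {a, b, c, d, e, f}. A clique must lie in a single bag of any decomposition, so no decomposition can have width below 5. Therefore the treewidth is 5.

5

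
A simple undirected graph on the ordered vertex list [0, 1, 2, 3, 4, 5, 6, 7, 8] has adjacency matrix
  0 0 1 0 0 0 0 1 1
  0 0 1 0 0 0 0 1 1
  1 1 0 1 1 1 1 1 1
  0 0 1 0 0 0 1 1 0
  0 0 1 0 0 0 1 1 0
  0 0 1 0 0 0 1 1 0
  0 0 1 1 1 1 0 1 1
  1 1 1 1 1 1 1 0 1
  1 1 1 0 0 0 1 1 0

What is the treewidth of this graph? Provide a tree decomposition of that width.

The largest bag has 4 vertices, giving width 3; this decomposition certifies tw(G) ≤ 3. For the lower bound, the 4 vertices {0, 2, 7, 8} are pairwise adjacent, and any tree decomposition puts a clique entirely inside one bag — forcing width ≥ 3. Combining the bounds, tw(G) = 3.

Treewidth 3.
One optimal decomposition is:
Bags: B1 = {2, 6, 7, 8}  B2 = {1, 2, 7, 8}  B3 = {2, 5, 6, 7}  B4 = {2, 4, 6, 7}  B5 = {0, 2, 7, 8}  B6 = {2, 3, 6, 7}
Tree: B1–B2, B1–B3, B1–B4, B1–B5, B1–B6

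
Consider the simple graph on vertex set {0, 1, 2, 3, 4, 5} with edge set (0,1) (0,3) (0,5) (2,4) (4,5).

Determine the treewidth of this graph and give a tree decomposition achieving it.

Treewidth 1.
One optimal decomposition is:
Bags: B1 = {0, 5}  B2 = {0, 3}  B3 = {4, 5}  B4 = {2, 4}  B5 = {0, 1}
Tree: B1–B2, B1–B3, B3–B4, B2–B5

The largest bag has 2 vertices, giving width 1; this decomposition certifies tw(G) ≤ 1. Any graph with an edge has treewidth ≥ 1, and G has the edge 5–0. Therefore the treewidth is 1.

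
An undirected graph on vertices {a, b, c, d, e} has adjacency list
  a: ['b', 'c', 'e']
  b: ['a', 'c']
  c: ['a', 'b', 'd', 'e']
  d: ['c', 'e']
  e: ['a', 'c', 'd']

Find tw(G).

2

A width-2 tree decomposition is:
Bags: B1 = {a, c, e}  B2 = {a, b, c}  B3 = {c, d, e}
Tree: B1–B2, B1–B3
The largest bag has 3 vertices, giving width 2; this decomposition certifies tw(G) ≤ 2. On the other hand G contains the 3-clique {c, d, e}. A clique must lie in a single bag of any decomposition, so no decomposition can have width below 2. Combining the bounds, tw(G) = 2.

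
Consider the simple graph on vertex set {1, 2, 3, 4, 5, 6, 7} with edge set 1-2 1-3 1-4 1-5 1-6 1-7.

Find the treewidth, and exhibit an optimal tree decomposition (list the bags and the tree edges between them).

Each bag holds 2 vertices, so the decomposition has width 1, which upper-bounds the treewidth. Any graph with an edge has treewidth ≥ 1, and G has the edge 4–1. Therefore the treewidth is 1.

Treewidth 1.
Bags: B1 = {1, 4}  B2 = {1, 5}  B3 = {1, 3}  B4 = {1, 6}  B5 = {1, 7}  B6 = {1, 2}
Tree: B1–B2, B2–B3, B2–B4, B1–B5, B5–B6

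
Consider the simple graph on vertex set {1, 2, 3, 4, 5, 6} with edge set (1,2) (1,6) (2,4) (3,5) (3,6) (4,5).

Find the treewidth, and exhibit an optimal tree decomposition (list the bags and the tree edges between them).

Treewidth 2.
Bags: B1 = {1, 3, 6}  B2 = {1, 2, 3}  B3 = {2, 3, 4}  B4 = {3, 4, 5}
Tree: B1–B2, B2–B3, B3–B4

Each bag holds 3 vertices, so the decomposition has width 2, which upper-bounds the treewidth. The edges 3–6–1–2–4–5–3 form a cycle, so G is not a tree and its treewidth is at least 2. Hence tw(G) = 2 exactly.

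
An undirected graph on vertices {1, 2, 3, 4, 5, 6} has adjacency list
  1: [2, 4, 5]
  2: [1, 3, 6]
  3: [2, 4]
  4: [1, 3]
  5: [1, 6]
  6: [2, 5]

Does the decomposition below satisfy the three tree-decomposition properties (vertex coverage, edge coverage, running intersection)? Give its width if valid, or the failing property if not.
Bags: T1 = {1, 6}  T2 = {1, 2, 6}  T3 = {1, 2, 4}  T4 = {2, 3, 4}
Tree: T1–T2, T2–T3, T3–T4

A tree decomposition must satisfy three properties: every vertex lies in some bag; for every edge, both endpoints lie together in some bag; and for every vertex, the bags containing it form a connected subtree. Here vertex 5 appears in no bag, so the decomposition is invalid.

No — vertex 5 appears in no bag.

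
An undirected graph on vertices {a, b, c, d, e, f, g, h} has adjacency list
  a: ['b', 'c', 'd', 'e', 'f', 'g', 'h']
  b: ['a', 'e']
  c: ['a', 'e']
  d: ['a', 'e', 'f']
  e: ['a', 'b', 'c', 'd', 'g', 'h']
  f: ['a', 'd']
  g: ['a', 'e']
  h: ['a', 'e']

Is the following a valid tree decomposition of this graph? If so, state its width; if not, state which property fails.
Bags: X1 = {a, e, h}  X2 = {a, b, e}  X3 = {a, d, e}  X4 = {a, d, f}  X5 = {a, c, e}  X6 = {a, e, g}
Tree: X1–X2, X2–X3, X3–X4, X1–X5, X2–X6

Yes; width 2.

Checking the three conditions: (i) the bags cover all of {a, b, c, d, e, f, g, h}; (ii) for each edge, some bag contains both endpoints; (iii) the bags containing any fixed vertex form a subtree. All hold, so the decomposition is valid with width 3 − 1 = 2.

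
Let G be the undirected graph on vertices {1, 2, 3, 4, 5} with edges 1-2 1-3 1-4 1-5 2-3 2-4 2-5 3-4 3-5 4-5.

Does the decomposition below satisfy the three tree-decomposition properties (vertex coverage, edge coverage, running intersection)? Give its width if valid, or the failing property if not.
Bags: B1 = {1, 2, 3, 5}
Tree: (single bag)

A tree decomposition must satisfy three properties: every vertex lies in some bag; for every edge, both endpoints lie together in some bag; and for every vertex, the bags containing it form a connected subtree. Here vertex 4 appears in no bag, so the decomposition is invalid.

No — vertex 4 appears in no bag.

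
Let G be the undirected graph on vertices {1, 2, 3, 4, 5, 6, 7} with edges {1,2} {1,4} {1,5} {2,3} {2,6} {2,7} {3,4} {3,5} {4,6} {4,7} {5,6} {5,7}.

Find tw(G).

A width-3 tree decomposition is:
Bags: B1 = {2, 4, 5, 6}  B2 = {1, 2, 4, 5}  B3 = {2, 4, 5, 7}  B4 = {2, 3, 4, 5}
Tree: B1–B2, B2–B3, B3–B4
Each bag holds 4 vertices, so the decomposition has width 3, which upper-bounds the treewidth. For the lower bound: the 4 vertex sets {5,6}, {1,2}, {4}, {7} are disjoint, each induces a connected subgraph, and every pair is joined by at least one edge of G. Contracting each set to a single vertex therefore yields K_{4} as a minor, and since treewidth is minor-monotone, tw(G) ≥ tw(K_{4}) = 3. Hence tw(G) = 3 exactly.

3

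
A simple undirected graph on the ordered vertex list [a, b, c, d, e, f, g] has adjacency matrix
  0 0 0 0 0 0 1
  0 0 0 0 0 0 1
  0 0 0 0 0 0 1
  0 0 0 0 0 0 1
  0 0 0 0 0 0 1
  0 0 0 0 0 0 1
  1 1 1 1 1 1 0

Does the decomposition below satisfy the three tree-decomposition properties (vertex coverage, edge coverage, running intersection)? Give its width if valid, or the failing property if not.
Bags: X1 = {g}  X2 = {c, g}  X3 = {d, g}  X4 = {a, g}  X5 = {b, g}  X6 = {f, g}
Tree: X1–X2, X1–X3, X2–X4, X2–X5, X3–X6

No — vertex e appears in no bag.

A tree decomposition must satisfy three properties: every vertex lies in some bag; for every edge, both endpoints lie together in some bag; and for every vertex, the bags containing it form a connected subtree. Here vertex e appears in no bag, so the decomposition is invalid.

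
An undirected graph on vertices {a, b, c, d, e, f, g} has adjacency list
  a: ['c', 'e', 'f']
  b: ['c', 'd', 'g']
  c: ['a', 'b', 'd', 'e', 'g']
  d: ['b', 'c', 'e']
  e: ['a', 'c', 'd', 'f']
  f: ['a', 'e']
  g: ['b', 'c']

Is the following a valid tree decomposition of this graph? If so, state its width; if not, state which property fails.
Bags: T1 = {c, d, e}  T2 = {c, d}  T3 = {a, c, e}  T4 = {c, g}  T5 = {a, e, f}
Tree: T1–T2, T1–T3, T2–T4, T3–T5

No — vertex b appears in no bag.

A tree decomposition must satisfy three properties: every vertex lies in some bag; for every edge, both endpoints lie together in some bag; and for every vertex, the bags containing it form a connected subtree. Here vertex b appears in no bag, so the decomposition is invalid.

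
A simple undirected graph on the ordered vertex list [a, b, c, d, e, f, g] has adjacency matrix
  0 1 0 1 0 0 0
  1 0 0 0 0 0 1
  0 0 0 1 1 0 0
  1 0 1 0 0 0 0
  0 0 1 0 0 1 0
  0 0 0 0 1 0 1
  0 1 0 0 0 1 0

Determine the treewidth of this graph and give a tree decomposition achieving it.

Treewidth 2.
Bags: B1 = {b, f, g}  B2 = {a, b, f}  B3 = {a, d, f}  B4 = {c, d, f}  B5 = {c, e, f}
Tree: B1–B2, B2–B3, B3–B4, B4–B5

Each bag holds 3 vertices, so the decomposition has width 2, which upper-bounds the treewidth. The edges f–g–b–a–d–c–e–f form a cycle, so G is not a tree and its treewidth is at least 2. Hence tw(G) = 2 exactly.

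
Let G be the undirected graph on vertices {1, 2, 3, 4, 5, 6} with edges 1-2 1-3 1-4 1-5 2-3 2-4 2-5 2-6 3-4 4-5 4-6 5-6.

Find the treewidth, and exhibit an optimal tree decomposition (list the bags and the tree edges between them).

Every bag has size at most 4, so the width is 4 − 1 = 3 and tw(G) ≤ 3. Conversely, {1, 2, 3, 4} is a clique of size 4, and the vertices of any clique must share a bag in every tree decomposition; so some bag has ≥ 4 vertices and tw(G) ≥ 3. The upper and lower bounds meet at 3, so that is the treewidth.

Treewidth 3.
Bags: B1 = {1, 2, 4, 5}  B2 = {1, 2, 3, 4}  B3 = {2, 4, 5, 6}
Tree: B1–B2, B1–B3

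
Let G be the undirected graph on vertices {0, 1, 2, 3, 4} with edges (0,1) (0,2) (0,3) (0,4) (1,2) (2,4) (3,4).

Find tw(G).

2

A width-2 tree decomposition is:
Bags: B1 = {0, 2, 4}  B2 = {0, 3, 4}  B3 = {0, 1, 2}
Tree: B1–B2, B1–B3
Each bag holds 3 vertices, so the decomposition has width 2, which upper-bounds the treewidth. Conversely, {0, 1, 2} is a clique of size 3, and the vertices of any clique must share a bag in every tree decomposition; so some bag has ≥ 3 vertices and tw(G) ≥ 2. The upper and lower bounds meet at 2, so that is the treewidth.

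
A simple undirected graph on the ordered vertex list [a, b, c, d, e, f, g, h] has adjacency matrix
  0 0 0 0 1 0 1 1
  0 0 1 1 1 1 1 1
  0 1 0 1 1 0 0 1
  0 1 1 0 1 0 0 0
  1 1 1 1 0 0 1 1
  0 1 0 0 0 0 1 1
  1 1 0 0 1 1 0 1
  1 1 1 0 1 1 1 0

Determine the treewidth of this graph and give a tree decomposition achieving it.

Treewidth 3.
One optimal decomposition is:
Bags: B1 = {b, e, g, h}  B2 = {b, c, e, h}  B3 = {a, e, g, h}  B4 = {b, c, d, e}  B5 = {b, f, g, h}
Tree: B1–B2, B1–B3, B2–B4, B1–B5

Every bag has size at most 4, so the width is 4 − 1 = 3 and tw(G) ≤ 3. On the other hand G contains the 4-clique {b, c, d, e}. A clique must lie in a single bag of any decomposition, so no decomposition can have width below 3. Therefore the treewidth is 3.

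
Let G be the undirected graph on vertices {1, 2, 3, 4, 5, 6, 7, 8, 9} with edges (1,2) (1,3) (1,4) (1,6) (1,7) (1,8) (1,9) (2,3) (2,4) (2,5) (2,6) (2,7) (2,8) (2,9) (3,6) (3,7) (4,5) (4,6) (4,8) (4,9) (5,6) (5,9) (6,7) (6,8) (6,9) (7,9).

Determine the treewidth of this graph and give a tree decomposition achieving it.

Treewidth 4.
One optimal decomposition is:
Bags: B1 = {1, 2, 4, 6, 9}  B2 = {1, 2, 6, 7, 9}  B3 = {2, 4, 5, 6, 9}  B4 = {1, 2, 3, 6, 7}  B5 = {1, 2, 4, 6, 8}
Tree: B1–B2, B1–B3, B2–B4, B1–B5

The largest bag has 5 vertices, giving width 4; this decomposition certifies tw(G) ≤ 4. Conversely, {1, 2, 3, 6, 7} is a clique of size 5, and the vertices of any clique must share a bag in every tree decomposition; so some bag has ≥ 5 vertices and tw(G) ≥ 4. The upper and lower bounds meet at 4, so that is the treewidth.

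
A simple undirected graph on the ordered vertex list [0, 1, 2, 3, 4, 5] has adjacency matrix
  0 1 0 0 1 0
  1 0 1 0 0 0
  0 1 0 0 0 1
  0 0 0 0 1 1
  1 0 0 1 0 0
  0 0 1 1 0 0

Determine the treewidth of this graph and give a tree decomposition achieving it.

Each bag holds 3 vertices, so the decomposition has width 2, which upper-bounds the treewidth. The edges 5–3–4–0–1–2–5 form a cycle, so G is not a tree and its treewidth is at least 2. The upper and lower bounds meet at 2, so that is the treewidth.

Treewidth 2.
One optimal decomposition is:
Bags: B1 = {3, 4, 5}  B2 = {0, 4, 5}  B3 = {0, 1, 5}  B4 = {1, 2, 5}
Tree: B1–B2, B2–B3, B3–B4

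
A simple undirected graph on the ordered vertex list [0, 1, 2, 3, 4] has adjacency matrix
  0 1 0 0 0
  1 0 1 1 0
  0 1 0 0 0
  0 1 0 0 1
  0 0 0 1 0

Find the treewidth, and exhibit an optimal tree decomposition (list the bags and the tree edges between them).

Treewidth 1.
Bags: B1 = {0, 1}  B2 = {1, 3}  B3 = {3, 4}  B4 = {1, 2}
Tree: B1–B2, B2–B3, B1–B4

The largest bag has 2 vertices, giving width 1; this decomposition certifies tw(G) ≤ 1. Any graph with an edge has treewidth ≥ 1, and G has the edge 0–1. Therefore the treewidth is 1.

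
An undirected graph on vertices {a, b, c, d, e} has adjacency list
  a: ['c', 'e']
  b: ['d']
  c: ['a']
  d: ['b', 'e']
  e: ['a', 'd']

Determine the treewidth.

A width-1 tree decomposition is:
Bags: B1 = {a, c}  B2 = {a, e}  B3 = {d, e}  B4 = {b, d}
Tree: B1–B2, B2–B3, B3–B4
Every bag has size at most 2, so the width is 2 − 1 = 1 and tw(G) ≤ 1. G has an edge, so its treewidth is at least 1. Hence tw(G) = 1 exactly.

1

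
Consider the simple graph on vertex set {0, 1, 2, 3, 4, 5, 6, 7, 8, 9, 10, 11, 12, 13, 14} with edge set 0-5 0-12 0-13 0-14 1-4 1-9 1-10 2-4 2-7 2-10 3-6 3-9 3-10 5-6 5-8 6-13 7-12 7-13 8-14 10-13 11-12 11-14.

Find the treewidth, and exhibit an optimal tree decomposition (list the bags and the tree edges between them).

Treewidth 3.
Bags: B1 = {1, 3, 4, 9}  B2 = {1, 3, 4, 10}  B3 = {2, 3, 4, 10}  B4 = {2, 3, 6, 10}  B5 = {2, 6, 10, 13}  B6 = {2, 6, 7, 13}  B7 = {5, 6, 7, 13}  B8 = {0, 5, 7, 13}  B9 = {0, 5, 7, 12}  B10 = {0, 5, 8, 12}  B11 = {0, 8, 12, 14}  B12 = {8, 11, 12, 14}
Tree: B1–B2, B2–B3, B3–B4, B4–B5, B5–B6, B6–B7, B7–B8, B8–B9, B9–B10, B10–B11, B11–B12

The largest bag has 4 vertices, giving width 3; this decomposition certifies tw(G) ≤ 3. For the lower bound: the 4 vertex sets {1,4,9}, {3}, {10}, {2,6,7,13} are disjoint, each induces a connected subgraph, and every pair is joined by at least one edge of G. Contracting each set to a single vertex therefore yields K_{4} as a minor, and since treewidth is minor-monotone, tw(G) ≥ tw(K_{4}) = 3. The upper and lower bounds meet at 3, so that is the treewidth.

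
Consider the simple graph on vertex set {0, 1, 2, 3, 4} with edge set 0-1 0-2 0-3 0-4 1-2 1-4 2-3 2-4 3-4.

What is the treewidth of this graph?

3

A width-3 tree decomposition is:
Bags: B1 = {0, 2, 3, 4}  B2 = {0, 1, 2, 4}
Tree: B1–B2
Each bag holds 4 vertices, so the decomposition has width 3, which upper-bounds the treewidth. For the lower bound, the 4 vertices {0, 1, 2, 4} are pairwise adjacent, and any tree decomposition puts a clique entirely inside one bag — forcing width ≥ 3. Therefore the treewidth is 3.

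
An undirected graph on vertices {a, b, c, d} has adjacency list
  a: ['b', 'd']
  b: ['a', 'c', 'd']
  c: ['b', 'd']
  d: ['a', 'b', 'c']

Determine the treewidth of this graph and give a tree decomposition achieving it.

Treewidth 2.
One optimal decomposition is:
Bags: B1 = {b, c, d}  B2 = {a, b, d}
Tree: B1–B2

Each bag holds 3 vertices, so the decomposition has width 2, which upper-bounds the treewidth. Conversely, {b, c, d} is a clique of size 3, and the vertices of any clique must share a bag in every tree decomposition; so some bag has ≥ 3 vertices and tw(G) ≥ 2. Hence tw(G) = 2 exactly.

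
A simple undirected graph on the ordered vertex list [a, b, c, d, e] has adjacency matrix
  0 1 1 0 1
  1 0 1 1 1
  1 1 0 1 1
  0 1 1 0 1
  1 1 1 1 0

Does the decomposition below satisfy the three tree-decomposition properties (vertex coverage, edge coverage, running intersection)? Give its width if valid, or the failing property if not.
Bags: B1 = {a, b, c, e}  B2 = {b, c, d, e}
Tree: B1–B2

Every vertex of G appears in some bag (union = {a, b, c, d, e}); every edge is covered by a bag; and for each vertex v the set of bags containing v is connected in the bag tree. The decomposition is therefore valid. The largest bag has 4 vertices, so the width is 3.

Yes; width 3.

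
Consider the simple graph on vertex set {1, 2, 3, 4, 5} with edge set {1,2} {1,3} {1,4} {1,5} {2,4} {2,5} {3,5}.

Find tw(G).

A width-2 tree decomposition is:
Bags: B1 = {1, 3, 5}  B2 = {1, 2, 5}  B3 = {1, 2, 4}
Tree: B1–B2, B2–B3
The largest bag has 3 vertices, giving width 2; this decomposition certifies tw(G) ≤ 2. On the other hand G contains the 3-clique {1, 2, 4}. A clique must lie in a single bag of any decomposition, so no decomposition can have width below 2. Hence tw(G) = 2 exactly.

2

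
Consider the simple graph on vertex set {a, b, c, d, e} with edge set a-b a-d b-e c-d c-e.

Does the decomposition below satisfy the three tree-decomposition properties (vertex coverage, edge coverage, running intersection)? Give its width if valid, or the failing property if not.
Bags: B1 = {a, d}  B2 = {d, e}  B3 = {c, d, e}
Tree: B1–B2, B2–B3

No — vertex b appears in no bag.

A tree decomposition must satisfy three properties: every vertex lies in some bag; for every edge, both endpoints lie together in some bag; and for every vertex, the bags containing it form a connected subtree. Here vertex b appears in no bag, so the decomposition is invalid.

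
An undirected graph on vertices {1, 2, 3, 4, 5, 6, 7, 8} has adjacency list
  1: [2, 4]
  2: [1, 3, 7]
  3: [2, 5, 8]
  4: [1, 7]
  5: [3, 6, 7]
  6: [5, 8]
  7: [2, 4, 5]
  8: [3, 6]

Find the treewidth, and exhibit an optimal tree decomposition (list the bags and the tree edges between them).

Every bag has size at most 3, so the width is 3 − 1 = 2 and tw(G) ≤ 2. The edges 8–6–5–3–8 form a cycle, so G is not a tree and its treewidth is at least 2. The upper and lower bounds meet at 2, so that is the treewidth.

Treewidth 2.
Bags: B1 = {3, 6, 8}  B2 = {3, 5, 6}  B3 = {2, 3, 5}  B4 = {2, 5, 7}  B5 = {1, 2, 7}  B6 = {1, 4, 7}
Tree: B1–B2, B2–B3, B3–B4, B4–B5, B5–B6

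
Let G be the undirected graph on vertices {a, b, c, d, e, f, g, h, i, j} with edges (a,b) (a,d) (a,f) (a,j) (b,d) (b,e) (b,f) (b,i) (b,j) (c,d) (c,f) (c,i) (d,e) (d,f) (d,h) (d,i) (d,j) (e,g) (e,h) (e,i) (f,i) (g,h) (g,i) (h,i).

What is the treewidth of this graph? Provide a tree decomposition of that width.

Treewidth 3.
One optimal decomposition is:
Bags: B1 = {a, b, d, j}  B2 = {a, b, d, f}  B3 = {b, d, f, i}  B4 = {b, d, e, i}  B5 = {d, e, h, i}  B6 = {c, d, f, i}  B7 = {e, g, h, i}
Tree: B1–B2, B2–B3, B3–B4, B4–B5, B3–B6, B5–B7

The largest bag has 4 vertices, giving width 3; this decomposition certifies tw(G) ≤ 3. For the lower bound, the 4 vertices {d, e, h, i} are pairwise adjacent, and any tree decomposition puts a clique entirely inside one bag — forcing width ≥ 3. Hence tw(G) = 3 exactly.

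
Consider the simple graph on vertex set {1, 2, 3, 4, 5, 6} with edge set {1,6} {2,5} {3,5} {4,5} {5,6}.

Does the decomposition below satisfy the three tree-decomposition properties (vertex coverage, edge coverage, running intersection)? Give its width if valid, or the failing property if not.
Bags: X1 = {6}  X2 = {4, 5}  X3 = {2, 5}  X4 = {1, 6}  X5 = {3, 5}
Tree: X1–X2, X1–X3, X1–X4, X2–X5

No — edge (5,6) lies in no bag.

A tree decomposition must satisfy three properties: every vertex lies in some bag; for every edge, both endpoints lie together in some bag; and for every vertex, the bags containing it form a connected subtree. Here edge (5,6) lies in no bag, so the decomposition is invalid.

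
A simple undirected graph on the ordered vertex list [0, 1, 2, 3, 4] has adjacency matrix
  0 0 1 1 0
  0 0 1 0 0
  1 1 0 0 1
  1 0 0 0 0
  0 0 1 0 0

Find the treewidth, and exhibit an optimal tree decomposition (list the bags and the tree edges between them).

Every bag has size at most 2, so the width is 2 − 1 = 1 and tw(G) ≤ 1. G has an edge, so its treewidth is at least 1. Therefore the treewidth is 1.

Treewidth 1.
One optimal decomposition is:
Bags: B1 = {2, 4}  B2 = {0, 2}  B3 = {1, 2}  B4 = {0, 3}
Tree: B1–B2, B2–B3, B2–B4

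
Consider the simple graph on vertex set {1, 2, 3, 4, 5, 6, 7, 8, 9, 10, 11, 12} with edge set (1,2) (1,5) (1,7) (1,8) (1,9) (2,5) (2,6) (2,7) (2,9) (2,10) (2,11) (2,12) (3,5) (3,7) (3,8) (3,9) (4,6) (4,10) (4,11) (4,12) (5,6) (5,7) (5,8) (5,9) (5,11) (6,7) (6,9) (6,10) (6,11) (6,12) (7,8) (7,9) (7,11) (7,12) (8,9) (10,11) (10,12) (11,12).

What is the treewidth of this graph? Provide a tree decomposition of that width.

Treewidth 4.
One optimal decomposition is:
Bags: B1 = {2, 5, 6, 7, 9}  B2 = {1, 2, 5, 7, 9}  B3 = {2, 5, 6, 7, 11}  B4 = {1, 5, 7, 8, 9}  B5 = {2, 6, 7, 11, 12}  B6 = {2, 6, 10, 11, 12}  B7 = {3, 5, 7, 8, 9}  B8 = {4, 6, 10, 11, 12}
Tree: B1–B2, B1–B3, B2–B4, B3–B5, B5–B6, B4–B7, B6–B8

Every bag has size at most 5, so the width is 5 − 1 = 4 and tw(G) ≤ 4. Conversely, {2, 6, 10, 11, 12} is a clique of size 5, and the vertices of any clique must share a bag in every tree decomposition; so some bag has ≥ 5 vertices and tw(G) ≥ 4. Therefore the treewidth is 4.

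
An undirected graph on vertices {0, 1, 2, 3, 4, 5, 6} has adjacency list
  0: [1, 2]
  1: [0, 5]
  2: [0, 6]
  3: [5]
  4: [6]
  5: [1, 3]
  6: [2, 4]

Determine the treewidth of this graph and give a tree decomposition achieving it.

Every bag has size at most 2, so the width is 2 − 1 = 1 and tw(G) ≤ 1. G has an edge, so its treewidth is at least 1. Hence tw(G) = 1 exactly.

Treewidth 1.
One optimal decomposition is:
Bags: B1 = {4, 6}  B2 = {2, 6}  B3 = {0, 2}  B4 = {0, 1}  B5 = {1, 5}  B6 = {3, 5}
Tree: B1–B2, B2–B3, B3–B4, B4–B5, B5–B6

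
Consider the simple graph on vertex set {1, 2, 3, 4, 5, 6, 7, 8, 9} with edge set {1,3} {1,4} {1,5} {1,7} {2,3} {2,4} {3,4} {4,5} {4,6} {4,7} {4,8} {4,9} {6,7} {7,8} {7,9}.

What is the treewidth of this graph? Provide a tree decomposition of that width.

The largest bag has 3 vertices, giving width 2; this decomposition certifies tw(G) ≤ 2. For the lower bound, the 3 vertices {2, 3, 4} are pairwise adjacent, and any tree decomposition puts a clique entirely inside one bag — forcing width ≥ 2. The upper and lower bounds meet at 2, so that is the treewidth.

Treewidth 2.
Bags: B1 = {4, 7, 9}  B2 = {1, 4, 7}  B3 = {1, 3, 4}  B4 = {1, 4, 5}  B5 = {2, 3, 4}  B6 = {4, 7, 8}  B7 = {4, 6, 7}
Tree: B1–B2, B2–B3, B3–B4, B3–B5, B1–B6, B2–B7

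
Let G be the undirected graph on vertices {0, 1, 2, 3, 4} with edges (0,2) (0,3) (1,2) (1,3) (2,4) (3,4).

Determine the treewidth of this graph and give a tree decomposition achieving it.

Each bag holds 3 vertices, so the decomposition has width 2, which upper-bounds the treewidth. The edges 3–4–2–1–3 form a cycle, so G is not a tree and its treewidth is at least 2. The upper and lower bounds meet at 2, so that is the treewidth.

Treewidth 2.
One such decomposition:
Bags: B1 = {2, 3, 4}  B2 = {1, 2, 3}  B3 = {0, 2, 3}
Tree: B1–B2, B2–B3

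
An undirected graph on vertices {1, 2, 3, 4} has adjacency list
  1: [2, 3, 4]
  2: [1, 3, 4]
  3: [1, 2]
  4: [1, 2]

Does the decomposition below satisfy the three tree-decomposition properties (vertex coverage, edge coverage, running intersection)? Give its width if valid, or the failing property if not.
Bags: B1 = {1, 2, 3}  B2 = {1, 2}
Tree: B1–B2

No — vertex 4 appears in no bag.

A tree decomposition must satisfy three properties: every vertex lies in some bag; for every edge, both endpoints lie together in some bag; and for every vertex, the bags containing it form a connected subtree. Here vertex 4 appears in no bag, so the decomposition is invalid.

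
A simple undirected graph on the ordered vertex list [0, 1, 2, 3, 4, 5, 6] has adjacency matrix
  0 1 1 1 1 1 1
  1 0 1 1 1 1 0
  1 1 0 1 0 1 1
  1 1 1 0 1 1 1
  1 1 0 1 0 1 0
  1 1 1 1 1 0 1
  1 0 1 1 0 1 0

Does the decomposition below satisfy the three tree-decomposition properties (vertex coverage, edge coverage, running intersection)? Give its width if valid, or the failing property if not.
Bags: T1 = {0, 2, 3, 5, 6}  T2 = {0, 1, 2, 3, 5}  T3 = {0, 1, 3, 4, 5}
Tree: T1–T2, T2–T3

Yes; width 4.

Vertex coverage: the bags together contain {0, 1, 2, 3, 4, 5, 6}, the full vertex set. Edge coverage: each edge of G has both endpoints in at least one bag. Running intersection: for every vertex, the bags containing it form a connected subtree. All three properties hold, so this is a valid tree decomposition of width max|bag| − 1 = 4, and hence tw(G) ≤ 4.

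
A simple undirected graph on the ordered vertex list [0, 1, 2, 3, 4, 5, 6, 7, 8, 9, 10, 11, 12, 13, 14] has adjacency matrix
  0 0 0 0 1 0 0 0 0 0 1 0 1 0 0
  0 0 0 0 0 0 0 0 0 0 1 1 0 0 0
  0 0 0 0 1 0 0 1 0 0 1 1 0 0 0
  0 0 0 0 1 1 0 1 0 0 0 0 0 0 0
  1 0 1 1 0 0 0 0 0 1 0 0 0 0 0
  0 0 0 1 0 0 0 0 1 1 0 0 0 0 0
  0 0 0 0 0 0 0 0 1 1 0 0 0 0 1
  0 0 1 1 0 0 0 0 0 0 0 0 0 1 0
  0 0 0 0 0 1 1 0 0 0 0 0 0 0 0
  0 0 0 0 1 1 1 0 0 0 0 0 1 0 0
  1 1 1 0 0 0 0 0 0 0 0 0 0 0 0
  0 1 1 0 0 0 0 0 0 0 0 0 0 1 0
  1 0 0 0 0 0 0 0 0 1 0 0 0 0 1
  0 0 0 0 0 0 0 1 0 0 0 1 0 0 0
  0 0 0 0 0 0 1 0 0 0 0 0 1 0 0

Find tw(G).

A width-3 tree decomposition is:
Bags: B1 = {5, 6, 8, 14}  B2 = {5, 6, 9, 14}  B3 = {5, 9, 12, 14}  B4 = {3, 5, 9, 12}  B5 = {3, 4, 9, 12}  B6 = {0, 3, 4, 12}  B7 = {0, 3, 4, 7}  B8 = {0, 2, 4, 7}  B9 = {0, 2, 7, 10}  B10 = {2, 7, 10, 13}  B11 = {2, 10, 11, 13}  B12 = {1, 10, 11, 13}
Tree: B1–B2, B2–B3, B3–B4, B4–B5, B5–B6, B6–B7, B7–B8, B8–B9, B9–B10, B10–B11, B11–B12
The largest bag has 4 vertices, giving width 3; this decomposition certifies tw(G) ≤ 3. For the lower bound: the 4 vertex sets {6,8,14}, {5}, {9}, {0,3,4,12} are disjoint, each induces a connected subgraph, and every pair is joined by at least one edge of G. Contracting each set to a single vertex therefore yields K_{4} as a minor, and since treewidth is minor-monotone, tw(G) ≥ tw(K_{4}) = 3. The upper and lower bounds meet at 3, so that is the treewidth.

3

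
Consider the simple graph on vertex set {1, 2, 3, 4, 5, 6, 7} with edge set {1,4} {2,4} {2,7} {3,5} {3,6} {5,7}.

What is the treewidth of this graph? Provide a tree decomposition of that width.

The largest bag has 2 vertices, giving width 1; this decomposition certifies tw(G) ≤ 1. Since G has at least one edge (e.g. 1–4), it is not an edgeless graph, so tw(G) ≥ 1. Combining the bounds, tw(G) = 1.

Treewidth 1.
One optimal decomposition is:
Bags: B1 = {1, 4}  B2 = {2, 4}  B3 = {2, 7}  B4 = {5, 7}  B5 = {3, 5}  B6 = {3, 6}
Tree: B1–B2, B2–B3, B3–B4, B4–B5, B5–B6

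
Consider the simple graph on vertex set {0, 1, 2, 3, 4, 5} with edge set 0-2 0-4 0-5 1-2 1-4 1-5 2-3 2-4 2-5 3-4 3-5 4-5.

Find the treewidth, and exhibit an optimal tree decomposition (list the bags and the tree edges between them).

The largest bag has 4 vertices, giving width 3; this decomposition certifies tw(G) ≤ 3. On the other hand G contains the 4-clique {0, 2, 4, 5}. A clique must lie in a single bag of any decomposition, so no decomposition can have width below 3. Combining the bounds, tw(G) = 3.

Treewidth 3.
One such decomposition:
Bags: B1 = {0, 2, 4, 5}  B2 = {2, 3, 4, 5}  B3 = {1, 2, 4, 5}
Tree: B1–B2, B2–B3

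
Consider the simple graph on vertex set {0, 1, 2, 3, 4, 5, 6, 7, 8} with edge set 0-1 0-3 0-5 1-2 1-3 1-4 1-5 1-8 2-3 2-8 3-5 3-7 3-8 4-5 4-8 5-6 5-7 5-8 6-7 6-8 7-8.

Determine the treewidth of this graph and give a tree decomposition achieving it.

The largest bag has 4 vertices, giving width 3; this decomposition certifies tw(G) ≤ 3. On the other hand G contains the 4-clique {1, 2, 3, 8}. A clique must lie in a single bag of any decomposition, so no decomposition can have width below 3. The upper and lower bounds meet at 3, so that is the treewidth.

Treewidth 3.
One such decomposition:
Bags: B1 = {1, 3, 5, 8}  B2 = {1, 2, 3, 8}  B3 = {3, 5, 7, 8}  B4 = {5, 6, 7, 8}  B5 = {1, 4, 5, 8}  B6 = {0, 1, 3, 5}
Tree: B1–B2, B1–B3, B3–B4, B1–B5, B1–B6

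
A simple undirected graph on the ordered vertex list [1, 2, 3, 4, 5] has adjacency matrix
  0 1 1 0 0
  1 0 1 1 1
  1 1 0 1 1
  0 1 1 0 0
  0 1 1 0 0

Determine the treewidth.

2

A width-2 tree decomposition is:
Bags: B1 = {1, 2, 3}  B2 = {2, 3, 5}  B3 = {2, 3, 4}
Tree: B1–B2, B1–B3
Every bag has size at most 3, so the width is 3 − 1 = 2 and tw(G) ≤ 2. Conversely, {1, 2, 3} is a clique of size 3, and the vertices of any clique must share a bag in every tree decomposition; so some bag has ≥ 3 vertices and tw(G) ≥ 2. Hence tw(G) = 2 exactly.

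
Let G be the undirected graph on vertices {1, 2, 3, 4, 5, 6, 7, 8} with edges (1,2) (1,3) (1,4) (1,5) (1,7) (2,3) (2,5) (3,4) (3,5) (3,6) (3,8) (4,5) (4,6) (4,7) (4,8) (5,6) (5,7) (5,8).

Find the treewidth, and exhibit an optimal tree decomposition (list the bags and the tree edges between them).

The largest bag has 4 vertices, giving width 3; this decomposition certifies tw(G) ≤ 3. For the lower bound, the 4 vertices {1, 2, 3, 5} are pairwise adjacent, and any tree decomposition puts a clique entirely inside one bag — forcing width ≥ 3. Therefore the treewidth is 3.

Treewidth 3.
One optimal decomposition is:
Bags: B1 = {1, 4, 5, 7}  B2 = {1, 3, 4, 5}  B3 = {3, 4, 5, 6}  B4 = {1, 2, 3, 5}  B5 = {3, 4, 5, 8}
Tree: B1–B2, B2–B3, B2–B4, B3–B5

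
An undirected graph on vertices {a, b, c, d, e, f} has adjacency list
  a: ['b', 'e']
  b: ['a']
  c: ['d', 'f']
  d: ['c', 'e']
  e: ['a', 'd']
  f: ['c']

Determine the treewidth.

1

A width-1 tree decomposition is:
Bags: B1 = {a, b}  B2 = {a, e}  B3 = {d, e}  B4 = {c, d}  B5 = {c, f}
Tree: B1–B2, B2–B3, B3–B4, B4–B5
Each bag holds 2 vertices, so the decomposition has width 1, which upper-bounds the treewidth. G has an edge, so its treewidth is at least 1. Hence tw(G) = 1 exactly.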